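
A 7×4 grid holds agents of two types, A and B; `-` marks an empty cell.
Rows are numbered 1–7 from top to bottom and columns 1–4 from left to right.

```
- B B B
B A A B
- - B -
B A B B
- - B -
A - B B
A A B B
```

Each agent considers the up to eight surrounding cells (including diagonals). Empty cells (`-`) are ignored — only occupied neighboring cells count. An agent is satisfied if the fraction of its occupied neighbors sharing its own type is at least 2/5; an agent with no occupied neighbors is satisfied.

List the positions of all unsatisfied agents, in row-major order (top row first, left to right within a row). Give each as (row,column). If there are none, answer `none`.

(2,2), (2,3), (4,1), (4,2)

Row 1: (1,2)B 2/4 satisfied · (1,3)B 3/5 satisfied · (1,4)B 2/3 satisfied
Row 2: (2,1)B 1/2 satisfied · (2,2)A 1/5 not · (2,3)A 1/6 not · (2,4)B 3/4 satisfied
Row 3: (3,3)B 3/6 satisfied
Row 4: (4,1)B 0/1 not · (4,2)A 0/4 not · (4,3)B 3/4 satisfied · (4,4)B 3/3 satisfied
Row 5: (5,3)B 4/5 satisfied
Row 6: (6,1)A 2/2 satisfied · (6,3)B 4/5 satisfied · (6,4)B 4/4 satisfied
Row 7: (7,1)A 2/2 satisfied · (7,2)A 2/4 satisfied · (7,3)B 3/4 satisfied · (7,4)B 3/3 satisfied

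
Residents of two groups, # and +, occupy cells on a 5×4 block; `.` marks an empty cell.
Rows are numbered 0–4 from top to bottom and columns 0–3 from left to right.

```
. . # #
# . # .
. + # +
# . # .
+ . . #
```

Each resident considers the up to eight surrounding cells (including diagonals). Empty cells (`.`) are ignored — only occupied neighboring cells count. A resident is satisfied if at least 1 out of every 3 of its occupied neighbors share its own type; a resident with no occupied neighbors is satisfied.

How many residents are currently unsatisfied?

5

(0,2)# 2/2 satisfied
(0,3)# 2/2 satisfied
(1,0)# 0/1 not
(1,2)# 3/5 satisfied
(2,1)+ 0/5 not
(2,2)# 2/4 satisfied
(2,3)+ 0/3 not
(3,0)# 0/2 not
(3,2)# 2/4 satisfied
(4,0)+ 0/1 not
(4,3)# 1/1 satisfied
Unsatisfied: (1,0), (2,1), (2,3), (3,0), (4,0) — 5 in total.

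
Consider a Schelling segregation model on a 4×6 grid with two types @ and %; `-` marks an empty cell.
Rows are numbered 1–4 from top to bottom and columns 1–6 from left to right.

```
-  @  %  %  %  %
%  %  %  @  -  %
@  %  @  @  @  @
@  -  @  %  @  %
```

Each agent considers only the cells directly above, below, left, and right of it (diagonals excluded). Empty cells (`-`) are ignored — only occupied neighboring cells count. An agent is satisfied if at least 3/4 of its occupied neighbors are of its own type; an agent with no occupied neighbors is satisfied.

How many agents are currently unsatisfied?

15

(1,2)@ 0/2 unhappy
(1,3)% 2/3 unhappy
(1,4)% 2/3 unhappy
(1,5)% 2/2 ok
(1,6)% 2/2 ok
(2,1)% 1/2 unhappy
(2,2)% 3/4 ok
(2,3)% 2/4 unhappy
(2,4)@ 1/3 unhappy
(2,6)% 1/2 unhappy
(3,1)@ 1/3 unhappy
(3,2)% 1/3 unhappy
(3,3)@ 2/4 unhappy
(3,4)@ 3/4 ok
(3,5)@ 3/3 ok
(3,6)@ 1/3 unhappy
(4,1)@ 1/1 ok
(4,3)@ 1/2 unhappy
(4,4)% 0/3 unhappy
(4,5)@ 1/3 unhappy
(4,6)% 0/2 unhappy
Unsatisfied: (1,2), (1,3), (1,4), (2,1), (2,3), (2,4), (2,6), (3,1), (3,2), (3,3), (3,6), (4,3), (4,4), (4,5), (4,6) — 15 in total.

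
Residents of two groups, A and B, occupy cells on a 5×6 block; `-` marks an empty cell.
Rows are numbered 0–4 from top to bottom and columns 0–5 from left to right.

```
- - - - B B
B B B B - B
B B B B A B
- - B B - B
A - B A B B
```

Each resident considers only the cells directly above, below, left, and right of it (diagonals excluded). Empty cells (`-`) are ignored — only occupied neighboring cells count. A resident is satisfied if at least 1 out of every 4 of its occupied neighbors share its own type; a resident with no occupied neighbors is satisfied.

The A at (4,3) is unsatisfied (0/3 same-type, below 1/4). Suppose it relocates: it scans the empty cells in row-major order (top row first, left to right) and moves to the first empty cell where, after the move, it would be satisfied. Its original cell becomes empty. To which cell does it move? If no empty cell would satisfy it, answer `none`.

Vacating (4,3). Empty cells in order:
  (0,0): 0/1 same-type → still unsatisfied.
  (0,1): 0/1 same-type → still unsatisfied.
  (0,2): 0/1 same-type → still unsatisfied.
  (0,3): 0/2 same-type → still unsatisfied.
  (1,4): 1/4 same-type → satisfied — stop here.

(1,4)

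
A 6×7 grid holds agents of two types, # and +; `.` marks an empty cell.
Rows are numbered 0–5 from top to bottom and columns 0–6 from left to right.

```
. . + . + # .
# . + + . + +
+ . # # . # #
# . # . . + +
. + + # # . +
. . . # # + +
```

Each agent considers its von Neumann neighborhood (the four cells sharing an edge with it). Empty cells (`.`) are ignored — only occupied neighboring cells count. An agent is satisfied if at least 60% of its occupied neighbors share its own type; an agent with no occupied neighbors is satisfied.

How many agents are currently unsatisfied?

(0,2)+ 1/1 ok
(0,4)+ 0/1 unhappy
(0,5)# 0/2 unhappy
(1,0)# 0/1 unhappy
(1,2)+ 2/3 ok
(1,3)+ 1/2 unhappy
(1,5)+ 1/3 unhappy
(1,6)+ 1/2 unhappy
(2,0)+ 0/2 unhappy
(2,2)# 2/3 ok
(2,3)# 1/2 unhappy
(2,5)# 1/3 unhappy
(2,6)# 1/3 unhappy
(3,0)# 0/1 unhappy
(3,2)# 1/2 unhappy
(3,5)+ 1/2 unhappy
(3,6)+ 2/3 ok
(4,1)+ 1/1 ok
(4,2)+ 1/3 unhappy
(4,3)# 2/3 ok
(4,4)# 2/2 ok
(4,6)+ 2/2 ok
(5,3)# 2/2 ok
(5,4)# 2/3 ok
(5,5)+ 1/2 unhappy
(5,6)+ 2/2 ok
Unsatisfied: (0,4), (0,5), (1,0), (1,3), (1,5), (1,6), (2,0), (2,3), (2,5), (2,6), (3,0), (3,2), (3,5), (4,2), (5,5) — 15 in total.

15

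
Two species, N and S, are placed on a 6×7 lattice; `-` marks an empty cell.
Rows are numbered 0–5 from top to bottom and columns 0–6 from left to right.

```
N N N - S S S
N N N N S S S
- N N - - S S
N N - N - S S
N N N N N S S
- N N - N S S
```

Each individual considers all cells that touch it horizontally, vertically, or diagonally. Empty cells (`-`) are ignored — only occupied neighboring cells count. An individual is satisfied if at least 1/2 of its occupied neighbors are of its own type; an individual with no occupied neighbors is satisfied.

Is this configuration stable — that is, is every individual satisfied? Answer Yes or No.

Yes

Row 0: (0,0)N 3/3 ok · (0,1)N 5/5 ok · (0,2)N 4/4 ok · (0,4)S 3/4 ok · (0,5)S 5/5 ok · (0,6)S 3/3 ok
Row 1: (1,0)N 4/4 ok · (1,1)N 7/7 ok · (1,2)N 6/6 ok · (1,3)N 3/5 ok · (1,4)S 4/5 ok · (1,5)S 7/7 ok · (1,6)S 5/5 ok
Row 2: (2,1)N 6/6 ok · (2,2)N 6/6 ok · (2,5)S 6/6 ok · (2,6)S 5/5 ok
Row 3: (3,0)N 4/4 ok · (3,1)N 6/6 ok · (3,3)N 4/4 ok · (3,5)S 5/6 ok · (3,6)S 5/5 ok
Row 4: (4,0)N 4/4 ok · (4,1)N 6/6 ok · (4,2)N 6/6 ok · (4,3)N 5/5 ok · (4,4)N 3/6 ok · (4,5)S 5/7 ok · (4,6)S 5/5 ok
Row 5: (5,1)N 4/4 ok · (5,2)N 4/4 ok · (5,4)N 2/4 ok · (5,5)S 3/5 ok · (5,6)S 3/3 ok
All meet the threshold, so the configuration is stable.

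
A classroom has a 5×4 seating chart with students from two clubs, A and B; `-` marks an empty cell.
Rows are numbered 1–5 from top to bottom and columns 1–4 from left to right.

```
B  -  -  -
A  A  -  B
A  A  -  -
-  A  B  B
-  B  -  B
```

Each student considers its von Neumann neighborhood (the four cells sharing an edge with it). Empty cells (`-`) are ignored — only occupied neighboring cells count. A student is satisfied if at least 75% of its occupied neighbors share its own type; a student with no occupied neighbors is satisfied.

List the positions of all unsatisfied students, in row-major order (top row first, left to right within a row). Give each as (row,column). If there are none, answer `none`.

(1,1)B 0/1 ✗
(2,1)A 2/3 ✗
(2,2)A 2/2 ✓
(2,4)B 0/0 ✓
(3,1)A 2/2 ✓
(3,2)A 3/3 ✓
(4,2)A 1/3 ✗
(4,3)B 1/2 ✗
(4,4)B 2/2 ✓
(5,2)B 0/1 ✗
(5,4)B 1/1 ✓

(1,1), (2,1), (4,2), (4,3), (5,2)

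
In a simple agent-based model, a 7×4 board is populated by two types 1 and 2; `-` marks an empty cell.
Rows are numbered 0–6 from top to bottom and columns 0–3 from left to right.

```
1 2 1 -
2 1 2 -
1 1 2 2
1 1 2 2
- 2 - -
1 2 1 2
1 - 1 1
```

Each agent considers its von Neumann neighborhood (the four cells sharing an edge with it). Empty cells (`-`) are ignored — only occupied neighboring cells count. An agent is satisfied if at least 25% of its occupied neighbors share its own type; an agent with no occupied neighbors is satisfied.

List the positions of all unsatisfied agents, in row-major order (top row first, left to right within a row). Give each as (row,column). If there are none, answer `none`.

(0,0)1 0/2 ✗
(0,1)2 0/3 ✗
(0,2)1 0/2 ✗
(1,0)2 0/3 ✗
(1,1)1 1/4 ✓
(1,2)2 1/3 ✓
(2,0)1 2/3 ✓
(2,1)1 3/4 ✓
(2,2)2 3/4 ✓
(2,3)2 2/2 ✓
(3,0)1 2/2 ✓
(3,1)1 2/4 ✓
(3,2)2 2/3 ✓
(3,3)2 2/2 ✓
(4,1)2 1/2 ✓
(5,0)1 1/2 ✓
(5,1)2 1/3 ✓
(5,2)1 1/3 ✓
(5,3)2 0/2 ✗
(6,0)1 1/1 ✓
(6,2)1 2/2 ✓
(6,3)1 1/2 ✓

(0,0), (0,1), (0,2), (1,0), (5,3)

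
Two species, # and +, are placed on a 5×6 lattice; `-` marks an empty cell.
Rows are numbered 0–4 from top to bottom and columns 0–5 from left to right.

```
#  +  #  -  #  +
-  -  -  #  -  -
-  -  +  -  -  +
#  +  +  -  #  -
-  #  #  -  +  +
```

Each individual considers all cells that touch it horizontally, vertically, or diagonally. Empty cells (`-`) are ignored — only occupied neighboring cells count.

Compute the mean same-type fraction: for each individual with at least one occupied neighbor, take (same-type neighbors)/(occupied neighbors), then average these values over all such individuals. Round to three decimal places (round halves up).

Row 0: (0,0)# 0/1 · (0,1)+ 0/2 · (0,2)# 1/2 · (0,4)# 1/2 · (0,5)+ 0/1
Row 1: (1,3)# 2/3
Row 2: (2,2)+ 2/3 · (2,5)+ 0/1
Row 3: (3,0)# 1/2 · (3,1)+ 2/5 · (3,2)+ 2/4 · (3,4)# 0/3
Row 4: (4,1)# 2/4 · (4,2)# 1/3 · (4,4)+ 1/2 · (4,5)+ 1/2
Sum over 16 individuals: 0/1 + 0/2 + 1/2 + 1/2 + 0/1 + 2/3 + 2/3 + 0/1 + 1/2 + 2/5 + 2/4 + 0/3 + 2/4 + 1/3 + 1/2 + 1/2 = 167/30; mean = 167/30 ÷ 16 = 167/480 = 0.347916… → 0.348.

0.348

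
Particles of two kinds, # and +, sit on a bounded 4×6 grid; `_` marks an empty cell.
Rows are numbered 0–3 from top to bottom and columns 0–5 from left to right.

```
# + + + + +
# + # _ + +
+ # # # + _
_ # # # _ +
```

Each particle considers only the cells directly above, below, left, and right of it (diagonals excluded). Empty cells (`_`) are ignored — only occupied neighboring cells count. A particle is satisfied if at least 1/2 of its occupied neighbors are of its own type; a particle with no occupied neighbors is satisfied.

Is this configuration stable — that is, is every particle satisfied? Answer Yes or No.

(0,0)# 1/2 ok
(0,1)+ 2/3 ok
(0,2)+ 2/3 ok
(0,3)+ 2/2 ok
(0,4)+ 3/3 ok
(0,5)+ 2/2 ok
(1,0)# 1/3 unhappy
(1,1)+ 1/4 unhappy
(1,2)# 1/3 unhappy
(1,4)+ 3/3 ok
(1,5)+ 2/2 ok
(2,0)+ 0/2 unhappy
(2,1)# 2/4 ok
(2,2)# 4/4 ok
(2,3)# 2/3 ok
(2,4)+ 1/2 ok
(3,1)# 2/2 ok
(3,2)# 3/3 ok
(3,3)# 2/2 ok
(3,5)+ 0/0 ok
For instance (1,0) has only 1/3 same-type neighbors, below 1/2.

No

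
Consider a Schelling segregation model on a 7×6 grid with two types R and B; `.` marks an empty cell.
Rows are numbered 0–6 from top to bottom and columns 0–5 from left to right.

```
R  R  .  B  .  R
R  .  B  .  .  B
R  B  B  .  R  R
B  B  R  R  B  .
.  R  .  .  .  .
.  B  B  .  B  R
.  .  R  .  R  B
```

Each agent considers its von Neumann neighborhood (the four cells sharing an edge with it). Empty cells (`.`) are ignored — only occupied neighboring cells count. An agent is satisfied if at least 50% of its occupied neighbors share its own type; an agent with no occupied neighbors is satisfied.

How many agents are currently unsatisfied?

11

(0,0)R 2/2 satisfied
(0,1)R 1/1 satisfied
(0,3)B 0/0 satisfied
(0,5)R 0/1 not
(1,0)R 2/2 satisfied
(1,2)B 1/1 satisfied
(1,5)B 0/2 not
(2,0)R 1/3 not
(2,1)B 2/3 satisfied
(2,2)B 2/3 satisfied
(2,4)R 1/2 satisfied
(2,5)R 1/2 satisfied
(3,0)B 1/2 satisfied
(3,1)B 2/4 satisfied
(3,2)R 1/3 not
(3,3)R 1/2 satisfied
(3,4)B 0/2 not
(4,1)R 0/2 not
(5,1)B 1/2 satisfied
(5,2)B 1/2 satisfied
(5,4)B 0/2 not
(5,5)R 0/2 not
(6,2)R 0/1 not
(6,4)R 0/2 not
(6,5)B 0/2 not
Unsatisfied: (0,5), (1,5), (2,0), (3,2), (3,4), (4,1), (5,4), (5,5), (6,2), (6,4), (6,5) — 11 in total.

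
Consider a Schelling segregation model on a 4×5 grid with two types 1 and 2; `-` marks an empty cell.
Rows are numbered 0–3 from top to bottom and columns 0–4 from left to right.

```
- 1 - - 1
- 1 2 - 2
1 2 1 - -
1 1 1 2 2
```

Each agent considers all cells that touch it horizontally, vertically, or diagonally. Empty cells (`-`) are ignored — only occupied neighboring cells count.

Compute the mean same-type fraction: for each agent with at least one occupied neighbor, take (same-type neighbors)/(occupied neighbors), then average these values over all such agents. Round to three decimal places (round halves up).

Row 0: (0,1)1 1/2 · (0,4)1 0/1
Row 1: (1,1)1 3/5 · (1,2)2 1/4 · (1,4)2 0/1
Row 2: (2,0)1 3/4 · (2,1)2 1/7 · (2,2)1 3/6
Row 3: (3,0)1 2/3 · (3,1)1 4/5 · (3,2)1 2/4 · (3,3)2 1/3 · (3,4)2 1/1
Sum over 13 agents: 1/2 + 0/1 + 3/5 + 1/4 + 0/1 + 3/4 + 1/7 + 3/6 + 2/3 + 4/5 + 2/4 + 1/3 + 1/1 = 423/70; mean = 423/70 ÷ 13 = 423/910 = 0.464835… → 0.465.

0.465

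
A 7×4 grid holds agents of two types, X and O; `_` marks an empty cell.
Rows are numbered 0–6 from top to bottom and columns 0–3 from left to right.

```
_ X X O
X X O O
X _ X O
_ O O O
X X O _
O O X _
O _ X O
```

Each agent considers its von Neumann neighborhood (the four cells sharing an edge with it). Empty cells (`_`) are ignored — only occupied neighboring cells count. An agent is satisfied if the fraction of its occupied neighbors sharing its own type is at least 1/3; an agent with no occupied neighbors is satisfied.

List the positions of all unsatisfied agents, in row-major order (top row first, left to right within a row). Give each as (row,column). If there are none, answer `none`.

(0,1)X 2/2 ✓
(0,2)X 1/3 ✓
(0,3)O 1/2 ✓
(1,0)X 2/2 ✓
(1,1)X 2/3 ✓
(1,2)O 1/4 ✗
(1,3)O 3/3 ✓
(2,0)X 1/1 ✓
(2,2)X 0/3 ✗
(2,3)O 2/3 ✓
(3,1)O 1/2 ✓
(3,2)O 3/4 ✓
(3,3)O 2/2 ✓
(4,0)X 1/2 ✓
(4,1)X 1/4 ✗
(4,2)O 1/3 ✓
(5,0)O 2/3 ✓
(5,1)O 1/3 ✓
(5,2)X 1/3 ✓
(6,0)O 1/1 ✓
(6,2)X 1/2 ✓
(6,3)O 0/1 ✗

(1,2), (2,2), (4,1), (6,3)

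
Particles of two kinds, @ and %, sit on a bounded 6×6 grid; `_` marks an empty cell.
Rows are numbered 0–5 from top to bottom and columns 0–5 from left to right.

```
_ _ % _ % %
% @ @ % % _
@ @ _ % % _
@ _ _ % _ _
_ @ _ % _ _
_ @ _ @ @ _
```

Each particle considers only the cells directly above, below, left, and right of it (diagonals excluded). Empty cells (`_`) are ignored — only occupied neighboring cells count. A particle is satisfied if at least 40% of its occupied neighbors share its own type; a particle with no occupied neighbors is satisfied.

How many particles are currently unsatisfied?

Row 0: (0,2)% 0/1 unhappy · (0,4)% 2/2 ok · (0,5)% 1/1 ok
Row 1: (1,0)% 0/2 unhappy · (1,1)@ 2/3 ok · (1,2)@ 1/3 unhappy · (1,3)% 2/3 ok · (1,4)% 3/3 ok
Row 2: (2,0)@ 2/3 ok · (2,1)@ 2/2 ok · (2,3)% 3/3 ok · (2,4)% 2/2 ok
Row 3: (3,0)@ 1/1 ok · (3,3)% 2/2 ok
Row 4: (4,1)@ 1/1 ok · (4,3)% 1/2 ok
Row 5: (5,1)@ 1/1 ok · (5,3)@ 1/2 ok · (5,4)@ 1/1 ok
Unsatisfied: (0,2), (1,0), (1,2) — 3 in total.

3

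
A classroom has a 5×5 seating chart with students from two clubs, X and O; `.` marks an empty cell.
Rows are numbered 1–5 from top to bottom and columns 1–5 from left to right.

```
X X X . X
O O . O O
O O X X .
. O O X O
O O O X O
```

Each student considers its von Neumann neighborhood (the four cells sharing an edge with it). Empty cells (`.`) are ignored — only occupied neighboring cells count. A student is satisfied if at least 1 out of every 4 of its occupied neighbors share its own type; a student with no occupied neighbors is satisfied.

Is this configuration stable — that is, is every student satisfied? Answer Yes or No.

(1,1)X 1/2 satisfied
(1,2)X 2/3 satisfied
(1,3)X 1/1 satisfied
(1,5)X 0/1 not
(2,1)O 2/3 satisfied
(2,2)O 2/3 satisfied
(2,4)O 1/2 satisfied
(2,5)O 1/2 satisfied
(3,1)O 2/2 satisfied
(3,2)O 3/4 satisfied
(3,3)X 1/3 satisfied
(3,4)X 2/3 satisfied
(4,2)O 3/3 satisfied
(4,3)O 2/4 satisfied
(4,4)X 2/4 satisfied
(4,5)O 1/2 satisfied
(5,1)O 1/1 satisfied
(5,2)O 3/3 satisfied
(5,3)O 2/3 satisfied
(5,4)X 1/3 satisfied
(5,5)O 1/2 satisfied
For instance (1,5) has only 0/1 same-type neighbors, below 1/4.

No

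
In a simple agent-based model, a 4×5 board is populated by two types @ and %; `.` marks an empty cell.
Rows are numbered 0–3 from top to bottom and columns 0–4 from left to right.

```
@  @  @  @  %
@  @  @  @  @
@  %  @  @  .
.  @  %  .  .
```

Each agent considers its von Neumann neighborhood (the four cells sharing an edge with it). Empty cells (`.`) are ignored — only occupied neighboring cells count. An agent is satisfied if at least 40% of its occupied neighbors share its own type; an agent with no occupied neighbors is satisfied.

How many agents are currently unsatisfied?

4

Row 0: (0,0)@ 2/2 ✓ · (0,1)@ 3/3 ✓ · (0,2)@ 3/3 ✓ · (0,3)@ 2/3 ✓ · (0,4)% 0/2 ✗
Row 1: (1,0)@ 3/3 ✓ · (1,1)@ 3/4 ✓ · (1,2)@ 4/4 ✓ · (1,3)@ 4/4 ✓ · (1,4)@ 1/2 ✓
Row 2: (2,0)@ 1/2 ✓ · (2,1)% 0/4 ✗ · (2,2)@ 2/4 ✓ · (2,3)@ 2/2 ✓
Row 3: (3,1)@ 0/2 ✗ · (3,2)% 0/2 ✗
Unsatisfied: (0,4), (2,1), (3,1), (3,2) — 4 in total.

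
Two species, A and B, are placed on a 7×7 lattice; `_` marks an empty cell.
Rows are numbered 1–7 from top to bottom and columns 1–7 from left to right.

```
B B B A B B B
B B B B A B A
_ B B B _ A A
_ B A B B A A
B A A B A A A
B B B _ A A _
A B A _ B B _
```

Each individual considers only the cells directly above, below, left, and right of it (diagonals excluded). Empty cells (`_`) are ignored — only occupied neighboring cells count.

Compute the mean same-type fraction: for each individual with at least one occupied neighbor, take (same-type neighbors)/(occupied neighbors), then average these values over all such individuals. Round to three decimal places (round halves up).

0.593

(1,1)B 2/2
(1,2)B 3/3
(1,3)B 2/3
(1,4)A 0/3
(1,5)B 1/3
(1,6)B 3/3
(1,7)B 1/2
(2,1)B 2/2
(2,2)B 4/4
(2,3)B 4/4
(2,4)B 2/4
(2,5)A 0/3
(2,6)B 1/4
(2,7)A 1/3
(3,2)B 3/3
(3,3)B 3/4
(3,4)B 3/3
(3,6)A 2/3
(3,7)A 3/3
(4,2)B 1/3
(4,3)A 1/4
(4,4)B 3/4
(4,5)B 1/3
(4,6)A 3/4
(4,7)A 3/3
(5,1)B 1/2
(5,2)A 1/4
(5,3)A 2/4
(5,4)B 1/3
(5,5)A 2/4
(5,6)A 4/4
(5,7)A 2/2
(6,1)B 2/3
(6,2)B 3/4
(6,3)B 1/3
(6,5)A 2/3
(6,6)A 2/3
(7,1)A 0/2
(7,2)B 1/3
(7,3)A 0/2
(7,5)B 1/2
(7,6)B 1/2
Sum over 42 individuals: 2/2 + 3/3 + 2/3 + 0/3 + 1/3 + 3/3 + 1/2 + 2/2 + 4/4 + 4/4 + 2/4 + 0/3 + 1/4 + 1/3 + 3/3 + 3/4 + 3/3 + 2/3 + 3/3 + 1/3 + 1/4 + 3/4 + 1/3 + 3/4 + 3/3 + 1/2 + 1/4 + 2/4 + 1/3 + 2/4 + 4/4 + 2/2 + 2/3 + 3/4 + 1/3 + 2/3 + 2/3 + 0/2 + 1/3 + 0/2 + 1/2 + 1/2 = 299/12; mean = 299/12 ÷ 42 = 299/504 = 0.593253… → 0.593.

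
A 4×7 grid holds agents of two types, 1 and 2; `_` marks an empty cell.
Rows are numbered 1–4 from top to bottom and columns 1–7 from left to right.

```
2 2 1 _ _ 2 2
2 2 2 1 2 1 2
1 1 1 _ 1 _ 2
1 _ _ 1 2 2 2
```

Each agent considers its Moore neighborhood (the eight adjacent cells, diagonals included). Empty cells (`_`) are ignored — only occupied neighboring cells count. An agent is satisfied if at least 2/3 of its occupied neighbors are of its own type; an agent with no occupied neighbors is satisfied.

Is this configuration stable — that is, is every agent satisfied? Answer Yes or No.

Row 1: (1,1)2 3/3 satisfied · (1,2)2 4/5 satisfied · (1,3)1 1/4 not · (1,6)2 3/4 satisfied · (1,7)2 2/3 satisfied
Row 2: (2,1)2 3/5 not · (2,2)2 4/8 not · (2,3)2 2/6 not · (2,4)1 3/5 not · (2,5)2 1/4 not · (2,6)1 1/6 not · (2,7)2 3/4 satisfied
Row 3: (3,1)1 2/4 not · (3,2)1 3/6 not · (3,3)1 3/5 not · (3,5)1 3/6 not · (3,7)2 3/4 satisfied
Row 4: (4,1)1 2/2 satisfied · (4,4)1 2/3 satisfied · (4,5)2 1/3 not · (4,6)2 3/4 satisfied · (4,7)2 2/2 satisfied
For instance (1,3) has only 1/4 same-type neighbors, below 2/3.

No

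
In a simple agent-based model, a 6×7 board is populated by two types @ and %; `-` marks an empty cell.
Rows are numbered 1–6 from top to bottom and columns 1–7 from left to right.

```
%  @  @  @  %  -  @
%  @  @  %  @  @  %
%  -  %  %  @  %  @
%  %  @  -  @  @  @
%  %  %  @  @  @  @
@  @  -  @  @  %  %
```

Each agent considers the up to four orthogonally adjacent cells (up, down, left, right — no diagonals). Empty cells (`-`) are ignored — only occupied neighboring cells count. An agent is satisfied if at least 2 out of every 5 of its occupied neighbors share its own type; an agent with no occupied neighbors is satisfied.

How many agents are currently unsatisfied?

(1,1)% 1/2 satisfied
(1,2)@ 2/3 satisfied
(1,3)@ 3/3 satisfied
(1,4)@ 1/3 not
(1,5)% 0/2 not
(1,7)@ 0/1 not
(2,1)% 2/3 satisfied
(2,2)@ 2/3 satisfied
(2,3)@ 2/4 satisfied
(2,4)% 1/4 not
(2,5)@ 2/4 satisfied
(2,6)@ 1/3 not
(2,7)% 0/3 not
(3,1)% 2/2 satisfied
(3,3)% 1/3 not
(3,4)% 2/3 satisfied
(3,5)@ 2/4 satisfied
(3,6)% 0/4 not
(3,7)@ 1/3 not
(4,1)% 3/3 satisfied
(4,2)% 2/3 satisfied
(4,3)@ 0/3 not
(4,5)@ 3/3 satisfied
(4,6)@ 3/4 satisfied
(4,7)@ 3/3 satisfied
(5,1)% 2/3 satisfied
(5,2)% 3/4 satisfied
(5,3)% 1/3 not
(5,4)@ 2/3 satisfied
(5,5)@ 4/4 satisfied
(5,6)@ 3/4 satisfied
(5,7)@ 2/3 satisfied
(6,1)@ 1/2 satisfied
(6,2)@ 1/2 satisfied
(6,4)@ 2/2 satisfied
(6,5)@ 2/3 satisfied
(6,6)% 1/3 not
(6,7)% 1/2 satisfied
Unsatisfied: (1,4), (1,5), (1,7), (2,4), (2,6), (2,7), (3,3), (3,6), (3,7), (4,3), (5,3), (6,6) — 12 in total.

12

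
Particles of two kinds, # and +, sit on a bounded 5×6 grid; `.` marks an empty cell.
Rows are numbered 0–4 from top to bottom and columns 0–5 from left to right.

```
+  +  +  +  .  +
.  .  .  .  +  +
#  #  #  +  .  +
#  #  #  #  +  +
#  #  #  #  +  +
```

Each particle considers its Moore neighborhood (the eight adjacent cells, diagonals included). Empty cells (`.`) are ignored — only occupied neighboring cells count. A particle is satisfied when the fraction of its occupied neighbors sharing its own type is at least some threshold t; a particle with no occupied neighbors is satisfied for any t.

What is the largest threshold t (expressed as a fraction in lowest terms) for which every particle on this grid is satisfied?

Row 0: (0,0)+ 1/1 · (0,1)+ 2/2 · (0,2)+ 2/2 · (0,3)+ 2/2 · (0,5)+ 2/2
Row 1: (1,4)+ 5/5 · (1,5)+ 3/3
Row 2: (2,0)# 3/3 · (2,1)# 5/5 · (2,2)# 4/5 · (2,3)+ 2/5 · (2,5)+ 4/4
Row 3: (3,0)# 5/5 · (3,1)# 8/8 · (3,2)# 7/8 · (3,3)# 4/7 · (3,4)+ 5/7 · (3,5)+ 4/4
Row 4: (4,0)# 3/3 · (4,1)# 5/5 · (4,2)# 5/5 · (4,3)# 3/5 · (4,4)+ 3/5 · (4,5)+ 3/3
The smallest same-type fraction is 2/5 at (2,3), which reduces to 2/5. Any threshold above that leaves this particle unsatisfied.

2/5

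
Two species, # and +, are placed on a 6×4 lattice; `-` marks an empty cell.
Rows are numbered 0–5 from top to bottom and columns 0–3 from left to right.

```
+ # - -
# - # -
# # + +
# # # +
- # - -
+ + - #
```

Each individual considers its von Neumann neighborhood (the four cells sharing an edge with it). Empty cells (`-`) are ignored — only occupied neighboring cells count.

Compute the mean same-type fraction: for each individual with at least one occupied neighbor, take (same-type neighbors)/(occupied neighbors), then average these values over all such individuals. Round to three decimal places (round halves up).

0.550

(0,0)+ 0/2
(0,1)# 0/1
(1,0)# 1/2
(1,2)# 0/1
(2,0)# 3/3
(2,1)# 2/3
(2,2)+ 1/4
(2,3)+ 2/2
(3,0)# 2/2
(3,1)# 4/4
(3,2)# 1/3
(3,3)+ 1/2
(4,1)# 1/2
(5,0)+ 1/1
(5,1)+ 1/2
(5,3)# — no occupied neighbors
Sum over 15 individuals: 0/2 + 0/1 + 1/2 + 0/1 + 3/3 + 2/3 + 1/4 + 2/2 + 2/2 + 4/4 + 1/3 + 1/2 + 1/2 + 1/1 + 1/2 = 33/4; mean = 33/4 ÷ 15 = 11/20 = 0.55 → 0.550.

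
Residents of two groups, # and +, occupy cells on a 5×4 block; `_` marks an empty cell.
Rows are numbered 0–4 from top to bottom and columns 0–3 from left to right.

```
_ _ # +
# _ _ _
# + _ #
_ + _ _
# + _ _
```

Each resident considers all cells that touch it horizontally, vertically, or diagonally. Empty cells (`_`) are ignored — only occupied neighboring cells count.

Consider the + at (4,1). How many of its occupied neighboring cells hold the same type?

1

Occupied neighbors of (4,1): (3,1)=+, (4,0)=#.
Same type (+): 1 of 2.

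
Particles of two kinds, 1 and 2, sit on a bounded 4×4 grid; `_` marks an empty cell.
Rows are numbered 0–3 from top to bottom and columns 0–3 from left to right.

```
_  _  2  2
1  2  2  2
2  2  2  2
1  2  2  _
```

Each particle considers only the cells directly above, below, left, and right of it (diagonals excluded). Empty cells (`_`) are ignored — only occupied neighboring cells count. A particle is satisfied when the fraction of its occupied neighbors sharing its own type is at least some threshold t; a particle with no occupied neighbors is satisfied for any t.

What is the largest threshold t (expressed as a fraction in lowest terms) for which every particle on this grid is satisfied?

(0,2)2 2/2
(0,3)2 2/2
(1,0)1 0/2
(1,1)2 2/3
(1,2)2 4/4
(1,3)2 3/3
(2,0)2 1/3
(2,1)2 4/4
(2,2)2 4/4
(2,3)2 2/2
(3,0)1 0/2
(3,1)2 2/3
(3,2)2 2/2
The smallest same-type fraction is 0/2 at (1,0), which reduces to 0/1. Any threshold above that leaves this particle unsatisfied.

0/1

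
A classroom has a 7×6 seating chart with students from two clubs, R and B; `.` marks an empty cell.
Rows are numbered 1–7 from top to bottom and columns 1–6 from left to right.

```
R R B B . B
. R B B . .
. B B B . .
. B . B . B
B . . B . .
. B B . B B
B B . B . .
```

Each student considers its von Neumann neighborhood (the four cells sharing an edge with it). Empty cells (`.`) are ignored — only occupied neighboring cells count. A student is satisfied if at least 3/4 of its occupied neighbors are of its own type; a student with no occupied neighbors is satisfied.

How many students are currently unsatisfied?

4

(1,1)R 1/1 ok
(1,2)R 2/3 unhappy
(1,3)B 2/3 unhappy
(1,4)B 2/2 ok
(1,6)B 0/0 ok
(2,2)R 1/3 unhappy
(2,3)B 3/4 ok
(2,4)B 3/3 ok
(3,2)B 2/3 unhappy
(3,3)B 3/3 ok
(3,4)B 3/3 ok
(4,2)B 1/1 ok
(4,4)B 2/2 ok
(4,6)B 0/0 ok
(5,1)B 0/0 ok
(5,4)B 1/1 ok
(6,2)B 2/2 ok
(6,3)B 1/1 ok
(6,5)B 1/1 ok
(6,6)B 1/1 ok
(7,1)B 1/1 ok
(7,2)B 2/2 ok
(7,4)B 0/0 ok
Unsatisfied: (1,2), (1,3), (2,2), (3,2) — 4 in total.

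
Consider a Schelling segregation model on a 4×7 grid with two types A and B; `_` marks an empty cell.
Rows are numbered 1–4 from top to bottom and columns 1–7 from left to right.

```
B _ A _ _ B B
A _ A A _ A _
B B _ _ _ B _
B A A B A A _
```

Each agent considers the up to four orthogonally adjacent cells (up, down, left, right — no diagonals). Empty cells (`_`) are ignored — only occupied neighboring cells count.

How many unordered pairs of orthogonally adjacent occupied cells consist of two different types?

9

Scan each occupied cell's neighbors to the right and below so each pair is counted once.
Row 1: B(1,1)–A(2,1)≠ A(1,3)–A(2,3)= B(1,6)–B(1,7)= B(1,6)–A(2,6)≠  → 2/4 unlike.
Row 2: A(2,1)–B(3,1)≠ A(2,3)–A(2,4)= A(2,6)–B(3,6)≠  → 2/3 unlike.
Row 3: B(3,1)–B(3,2)= B(3,1)–B(4,1)= B(3,2)–A(4,2)≠ B(3,6)–A(4,6)≠  → 2/4 unlike.
Row 4: B(4,1)–A(4,2)≠ A(4,2)–A(4,3)= A(4,3)–B(4,4)≠ B(4,4)–A(4,5)≠ A(4,5)–A(4,6)=  → 3/5 unlike.
Total adjacent occupied pairs: 16; unlike-type pairs: 9.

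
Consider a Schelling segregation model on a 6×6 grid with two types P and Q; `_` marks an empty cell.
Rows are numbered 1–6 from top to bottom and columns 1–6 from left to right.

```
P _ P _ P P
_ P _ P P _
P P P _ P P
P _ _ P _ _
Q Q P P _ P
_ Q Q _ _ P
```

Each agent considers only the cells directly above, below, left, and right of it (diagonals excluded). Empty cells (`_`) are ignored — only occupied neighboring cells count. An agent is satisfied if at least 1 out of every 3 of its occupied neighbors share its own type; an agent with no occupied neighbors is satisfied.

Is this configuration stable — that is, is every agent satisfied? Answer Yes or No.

Yes

(1,1)P 0/0 ✓
(1,3)P 0/0 ✓
(1,5)P 2/2 ✓
(1,6)P 1/1 ✓
(2,2)P 1/1 ✓
(2,4)P 1/1 ✓
(2,5)P 3/3 ✓
(3,1)P 2/2 ✓
(3,2)P 3/3 ✓
(3,3)P 1/1 ✓
(3,5)P 2/2 ✓
(3,6)P 1/1 ✓
(4,1)P 1/2 ✓
(4,4)P 1/1 ✓
(5,1)Q 1/2 ✓
(5,2)Q 2/3 ✓
(5,3)P 1/3 ✓
(5,4)P 2/2 ✓
(5,6)P 1/1 ✓
(6,2)Q 2/2 ✓
(6,3)Q 1/2 ✓
(6,6)P 1/1 ✓
All meet the threshold, so the configuration is stable.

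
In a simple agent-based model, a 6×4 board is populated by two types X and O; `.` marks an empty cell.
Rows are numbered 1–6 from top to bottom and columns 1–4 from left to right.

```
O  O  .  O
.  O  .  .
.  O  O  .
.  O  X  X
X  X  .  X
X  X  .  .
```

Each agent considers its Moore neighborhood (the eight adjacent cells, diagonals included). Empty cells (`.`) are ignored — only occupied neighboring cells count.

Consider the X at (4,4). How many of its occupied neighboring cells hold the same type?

2

Occupied neighbors of (4,4): (3,3)=O, (4,3)=X, (5,4)=X.
Same type (X): 2 of 3.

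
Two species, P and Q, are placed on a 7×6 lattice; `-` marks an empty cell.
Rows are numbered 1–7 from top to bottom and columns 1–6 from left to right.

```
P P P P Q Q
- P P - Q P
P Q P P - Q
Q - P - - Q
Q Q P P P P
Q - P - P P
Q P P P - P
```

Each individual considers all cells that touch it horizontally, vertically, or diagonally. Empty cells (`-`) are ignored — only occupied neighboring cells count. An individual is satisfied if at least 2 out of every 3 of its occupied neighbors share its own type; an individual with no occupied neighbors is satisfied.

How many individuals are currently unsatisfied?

10

Row 1: (1,1)P 2/2 ok · (1,2)P 4/4 ok · (1,3)P 4/4 ok · (1,4)P 2/4 unhappy · (1,5)Q 2/4 unhappy · (1,6)Q 2/3 ok
Row 2: (2,2)P 6/7 ok · (2,3)P 6/7 ok · (2,5)Q 3/6 unhappy · (2,6)P 0/4 unhappy
Row 3: (3,1)P 1/3 unhappy · (3,2)Q 1/6 unhappy · (3,3)P 4/5 ok · (3,4)P 3/4 ok · (3,6)Q 2/3 ok
Row 4: (4,1)Q 3/4 ok · (4,3)P 4/6 ok · (4,6)Q 1/3 unhappy
Row 5: (5,1)Q 3/3 ok · (5,2)Q 3/6 unhappy · (5,3)P 3/4 ok · (5,4)P 5/5 ok · (5,5)P 4/5 ok · (5,6)P 3/4 ok
Row 6: (6,1)Q 3/4 ok · (6,3)P 5/6 ok · (6,5)P 6/6 ok · (6,6)P 4/4 ok
Row 7: (7,1)Q 1/2 unhappy · (7,2)P 2/4 unhappy · (7,3)P 3/3 ok · (7,4)P 3/3 ok · (7,6)P 2/2 ok
Unsatisfied: (1,4), (1,5), (2,5), (2,6), (3,1), (3,2), (4,6), (5,2), (7,1), (7,2) — 10 in total.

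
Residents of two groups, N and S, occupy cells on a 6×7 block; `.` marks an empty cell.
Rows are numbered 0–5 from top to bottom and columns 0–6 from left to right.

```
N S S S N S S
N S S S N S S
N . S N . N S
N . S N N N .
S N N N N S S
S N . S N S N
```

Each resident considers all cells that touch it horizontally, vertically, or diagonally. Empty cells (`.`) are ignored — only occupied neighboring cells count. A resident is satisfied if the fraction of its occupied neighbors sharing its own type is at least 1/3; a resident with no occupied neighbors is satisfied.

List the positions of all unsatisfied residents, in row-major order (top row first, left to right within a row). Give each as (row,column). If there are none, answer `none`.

(0,0)N 1/3 ✓
(0,1)S 3/5 ✓
(0,2)S 5/5 ✓
(0,3)S 3/5 ✓
(0,4)N 1/5 ✗
(0,5)S 3/5 ✓
(0,6)S 3/3 ✓
(1,0)N 2/4 ✓
(1,1)S 4/7 ✓
(1,2)S 6/7 ✓
(1,3)S 4/7 ✓
(1,4)N 3/7 ✓
(1,5)S 4/7 ✓
(1,6)S 4/5 ✓
(2,0)N 2/3 ✓
(2,2)S 4/6 ✓
(2,3)N 3/7 ✓
(2,5)N 3/6 ✓
(2,6)S 2/4 ✓
(3,0)N 2/3 ✓
(3,2)S 1/6 ✗
(3,3)N 5/7 ✓
(3,4)N 6/7 ✓
(3,5)N 3/6 ✓
(4,0)S 1/4 ✗
(4,1)N 3/6 ✓
(4,2)N 4/6 ✓
(4,3)N 5/7 ✓
(4,4)N 5/8 ✓
(4,5)S 2/7 ✗
(4,6)S 2/4 ✓
(5,0)S 1/3 ✓
(5,1)N 2/4 ✓
(5,3)S 0/4 ✗
(5,4)N 2/5 ✓
(5,5)S 2/5 ✓
(5,6)N 0/3 ✗

(0,4), (3,2), (4,0), (4,5), (5,3), (5,6)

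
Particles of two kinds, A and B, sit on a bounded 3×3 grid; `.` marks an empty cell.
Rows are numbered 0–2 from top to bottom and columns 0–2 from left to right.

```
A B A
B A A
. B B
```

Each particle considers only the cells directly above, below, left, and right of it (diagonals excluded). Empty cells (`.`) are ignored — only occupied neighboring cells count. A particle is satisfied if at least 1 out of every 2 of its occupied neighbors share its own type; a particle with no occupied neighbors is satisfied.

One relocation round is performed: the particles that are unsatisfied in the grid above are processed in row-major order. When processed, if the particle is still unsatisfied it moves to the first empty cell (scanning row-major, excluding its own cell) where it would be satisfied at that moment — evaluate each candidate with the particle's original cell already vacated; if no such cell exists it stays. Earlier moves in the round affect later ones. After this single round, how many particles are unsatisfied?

Initially unsatisfied (in order): (0,0), (0,1), (1,0), (1,1).
  (0,0): no empty cell satisfies it; stays.
  (0,1) → (2,0).
  (1,0): no empty cell satisfies it; stays.
  (1,1) → (0,1).
Resulting grid:
A A A
B . A
B B B
All satisfied now.

0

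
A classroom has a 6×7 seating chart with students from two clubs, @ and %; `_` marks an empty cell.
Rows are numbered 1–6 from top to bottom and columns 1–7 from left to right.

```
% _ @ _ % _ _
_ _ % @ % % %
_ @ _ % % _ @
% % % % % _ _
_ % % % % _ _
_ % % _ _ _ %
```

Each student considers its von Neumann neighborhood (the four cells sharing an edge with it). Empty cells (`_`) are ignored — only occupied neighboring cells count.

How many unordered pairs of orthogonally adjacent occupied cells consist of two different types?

6

Scan each occupied cell's neighbors to the right and below so each pair is counted once.
From row 1: 1 unlike of 2 pairs (running 1/2).
From row 2: 4 unlike of 7 pairs (running 5/9).
From row 3: 1 unlike of 4 pairs (running 6/13).
From row 4: 0 unlike of 8 pairs (running 6/21).
From row 5: 0 unlike of 5 pairs (running 6/26).
From row 6: 0 unlike of 1 pairs (running 6/27).
Total adjacent occupied pairs: 27; unlike-type pairs: 6.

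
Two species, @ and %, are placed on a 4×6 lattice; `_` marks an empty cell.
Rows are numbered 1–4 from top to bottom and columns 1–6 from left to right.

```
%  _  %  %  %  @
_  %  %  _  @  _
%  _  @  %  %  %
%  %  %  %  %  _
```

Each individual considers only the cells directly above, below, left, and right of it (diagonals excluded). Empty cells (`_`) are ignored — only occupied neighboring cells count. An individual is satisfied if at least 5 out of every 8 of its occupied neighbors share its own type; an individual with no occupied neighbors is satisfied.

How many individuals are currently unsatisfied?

4

Row 1: (1,1)% 0/0 ok · (1,3)% 2/2 ok · (1,4)% 2/2 ok · (1,5)% 1/3 unhappy · (1,6)@ 0/1 unhappy
Row 2: (2,2)% 1/1 ok · (2,3)% 2/3 ok · (2,5)@ 0/2 unhappy
Row 3: (3,1)% 1/1 ok · (3,3)@ 0/3 unhappy · (3,4)% 2/3 ok · (3,5)% 3/4 ok · (3,6)% 1/1 ok
Row 4: (4,1)% 2/2 ok · (4,2)% 2/2 ok · (4,3)% 2/3 ok · (4,4)% 3/3 ok · (4,5)% 2/2 ok
Unsatisfied: (1,5), (1,6), (2,5), (3,3) — 4 in total.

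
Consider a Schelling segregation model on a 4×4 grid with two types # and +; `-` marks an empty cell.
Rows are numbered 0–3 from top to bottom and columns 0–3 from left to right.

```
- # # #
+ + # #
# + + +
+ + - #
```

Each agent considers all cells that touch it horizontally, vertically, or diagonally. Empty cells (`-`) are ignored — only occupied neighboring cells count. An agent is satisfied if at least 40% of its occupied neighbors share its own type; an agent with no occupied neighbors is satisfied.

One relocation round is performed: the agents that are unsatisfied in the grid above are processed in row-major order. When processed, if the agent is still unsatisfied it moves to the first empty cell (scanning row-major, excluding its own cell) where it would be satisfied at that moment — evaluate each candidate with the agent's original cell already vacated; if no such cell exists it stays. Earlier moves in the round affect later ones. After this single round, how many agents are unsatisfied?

Initially unsatisfied (in order): (2,0), (2,3), (3,3).
  (2,0): no empty cell satisfies it; stays.
  (2,3) → (0,0).
  (3,3) → (2,3).
Resulting grid:
+ # # #
+ + # #
# + + #
+ + - -
Unsatisfied now: (2,0).

1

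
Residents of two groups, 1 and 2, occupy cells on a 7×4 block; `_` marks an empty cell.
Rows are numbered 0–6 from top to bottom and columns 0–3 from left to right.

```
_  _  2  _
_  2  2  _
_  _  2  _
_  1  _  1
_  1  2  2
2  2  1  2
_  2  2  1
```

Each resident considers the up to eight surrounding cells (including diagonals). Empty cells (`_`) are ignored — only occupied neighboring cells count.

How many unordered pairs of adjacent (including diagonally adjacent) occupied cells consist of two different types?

Scan each occupied cell's neighbors to the right and below (and the two forward diagonals) so each pair is counted once.
From row 0: 0 unlike of 2 pairs (running 0/2).
From row 1: 0 unlike of 3 pairs (running 0/5).
From row 2: 2 unlike of 2 pairs (running 2/7).
From row 3: 3 unlike of 4 pairs (running 5/11).
From row 4: 5 unlike of 10 pairs (running 10/21).
From row 5: 5 unlike of 11 pairs (running 15/32).
From row 6: 1 unlike of 2 pairs (running 16/34).
Total adjacent occupied pairs: 34; unlike-type pairs: 16.

16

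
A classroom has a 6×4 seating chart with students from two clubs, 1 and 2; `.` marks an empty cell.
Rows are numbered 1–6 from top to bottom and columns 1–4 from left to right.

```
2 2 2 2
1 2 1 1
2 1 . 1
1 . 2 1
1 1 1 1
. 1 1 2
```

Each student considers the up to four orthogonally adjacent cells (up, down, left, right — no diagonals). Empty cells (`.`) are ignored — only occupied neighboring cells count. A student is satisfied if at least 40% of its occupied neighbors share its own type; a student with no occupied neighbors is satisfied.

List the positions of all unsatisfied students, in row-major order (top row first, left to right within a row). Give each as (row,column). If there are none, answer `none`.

(2,1), (2,2), (2,3), (3,1), (3,2), (4,3), (6,4)

(1,1)2 1/2 satisfied
(1,2)2 3/3 satisfied
(1,3)2 2/3 satisfied
(1,4)2 1/2 satisfied
(2,1)1 0/3 not
(2,2)2 1/4 not
(2,3)1 1/3 not
(2,4)1 2/3 satisfied
(3,1)2 0/3 not
(3,2)1 0/2 not
(3,4)1 2/2 satisfied
(4,1)1 1/2 satisfied
(4,3)2 0/2 not
(4,4)1 2/3 satisfied
(5,1)1 2/2 satisfied
(5,2)1 3/3 satisfied
(5,3)1 3/4 satisfied
(5,4)1 2/3 satisfied
(6,2)1 2/2 satisfied
(6,3)1 2/3 satisfied
(6,4)2 0/2 not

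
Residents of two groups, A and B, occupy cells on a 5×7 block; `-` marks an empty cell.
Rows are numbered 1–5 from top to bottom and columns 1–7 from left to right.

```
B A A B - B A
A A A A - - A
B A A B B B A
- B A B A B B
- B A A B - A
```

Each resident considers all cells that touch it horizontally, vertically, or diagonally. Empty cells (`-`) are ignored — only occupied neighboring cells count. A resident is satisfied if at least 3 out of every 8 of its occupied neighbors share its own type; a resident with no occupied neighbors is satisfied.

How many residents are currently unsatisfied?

10

(1,1)B 0/3 ✗
(1,2)A 4/5 ✓
(1,3)A 4/5 ✓
(1,4)B 0/3 ✗
(1,6)B 0/2 ✗
(1,7)A 1/2 ✓
(2,1)A 3/5 ✓
(2,2)A 6/8 ✓
(2,3)A 6/8 ✓
(2,4)A 3/6 ✓
(2,7)A 2/4 ✓
(3,1)B 1/4 ✗
(3,2)A 5/7 ✓
(3,3)A 5/8 ✓
(3,4)B 2/7 ✗
(3,5)B 4/6 ✓
(3,6)B 3/6 ✓
(3,7)A 1/4 ✗
(4,2)B 2/6 ✗
(4,3)A 4/8 ✓
(4,4)B 3/8 ✓
(4,5)A 1/7 ✗
(4,6)B 4/7 ✓
(4,7)B 2/4 ✓
(5,2)B 1/3 ✗
(5,3)A 2/5 ✓
(5,4)A 3/5 ✓
(5,5)B 2/4 ✓
(5,7)A 0/2 ✗
Unsatisfied: (1,1), (1,4), (1,6), (3,1), (3,4), (3,7), (4,2), (4,5), (5,2), (5,7) — 10 in total.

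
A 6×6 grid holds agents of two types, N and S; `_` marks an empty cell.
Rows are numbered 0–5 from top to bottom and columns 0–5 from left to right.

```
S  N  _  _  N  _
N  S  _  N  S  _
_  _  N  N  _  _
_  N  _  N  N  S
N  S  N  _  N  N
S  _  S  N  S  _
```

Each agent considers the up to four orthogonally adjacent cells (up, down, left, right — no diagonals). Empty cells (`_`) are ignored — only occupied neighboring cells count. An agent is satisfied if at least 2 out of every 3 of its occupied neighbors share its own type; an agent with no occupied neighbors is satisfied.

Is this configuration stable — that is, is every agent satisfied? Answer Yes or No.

No

Row 0: (0,0)S 0/2 ✗ · (0,1)N 0/2 ✗ · (0,4)N 0/1 ✗
Row 1: (1,0)N 0/2 ✗ · (1,1)S 0/2 ✗ · (1,3)N 1/2 ✗ · (1,4)S 0/2 ✗
Row 2: (2,2)N 1/1 ✓ · (2,3)N 3/3 ✓
Row 3: (3,1)N 0/1 ✗ · (3,3)N 2/2 ✓ · (3,4)N 2/3 ✓ · (3,5)S 0/2 ✗
Row 4: (4,0)N 0/2 ✗ · (4,1)S 0/3 ✗ · (4,2)N 0/2 ✗ · (4,4)N 2/3 ✓ · (4,5)N 1/2 ✗
Row 5: (5,0)S 0/1 ✗ · (5,2)S 0/2 ✗ · (5,3)N 0/2 ✗ · (5,4)S 0/2 ✗
For instance (0,0) has only 0/2 same-type neighbors, below 2/3.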